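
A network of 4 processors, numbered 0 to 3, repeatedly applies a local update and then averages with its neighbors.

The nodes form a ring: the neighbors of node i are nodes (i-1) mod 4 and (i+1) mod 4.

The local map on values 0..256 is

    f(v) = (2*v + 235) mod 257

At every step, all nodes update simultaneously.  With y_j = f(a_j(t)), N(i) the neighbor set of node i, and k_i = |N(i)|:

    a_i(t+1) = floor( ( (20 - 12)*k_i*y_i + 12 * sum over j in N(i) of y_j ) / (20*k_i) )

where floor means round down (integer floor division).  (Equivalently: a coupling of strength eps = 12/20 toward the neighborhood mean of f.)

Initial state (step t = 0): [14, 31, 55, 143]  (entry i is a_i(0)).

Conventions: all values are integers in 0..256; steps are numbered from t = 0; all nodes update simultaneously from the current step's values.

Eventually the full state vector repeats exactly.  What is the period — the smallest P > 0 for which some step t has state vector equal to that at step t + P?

Answer: 16
Key observation: The state at step 26, [34, 34, 34, 34], reappears at step 42 — and no state repeats earlier — so the cycle the system enters has period 16.

Derivation:
t=0: [14, 31, 55, 143]
t=1: [16, 44, 49, 31]
t=2: [35, 52, 62, 41]
t=3: [61, 77, 83, 69]
t=4: [114, 126, 132, 119]
t=5: [216, 226, 230, 220]
t=6: [161, 169, 172, 164]
t=7: [49, 56, 58, 52]
t=8: [82, 87, 89, 83]
t=9: [145, 150, 151, 147]
t=10: [15, 18, 20, 16]
t=11: [10, 13, 14, 11]
t=12: [103, 79, 3, 78]
t=13: [154, 181, 177, 181]
t=14: [61, 64, 79, 64]
t=15: [103, 113, 118, 113]
t=16: [196, 201, 208, 201]
t=17: [119, 124, 128, 124]
t=18: [222, 225, 229, 225]
t=19: [168, 171, 174, 171]
t=20: [60, 63, 65, 63]
t=21: [101, 103, 105, 103]
t=22: [182, 184, 185, 184]
t=23: [87, 88, 89, 88]
t=24: [153, 154, 154, 154]
t=25: [28, 28, 29, 28]
t=26: [34, 34, 34, 34]
t=27: [46, 46, 46, 46]
t=28: [70, 70, 70, 70]
t=29: [118, 118, 118, 118]
t=30: [214, 214, 214, 214]
t=31: [149, 149, 149, 149]
t=32: [19, 19, 19, 19]
t=33: [16, 16, 16, 16]
t=34: [10, 10, 10, 10]
t=35: [255, 255, 255, 255]
t=36: [231, 231, 231, 231]
t=37: [183, 183, 183, 183]
t=38: [87, 87, 87, 87]
t=39: [152, 152, 152, 152]
t=40: [25, 25, 25, 25]
t=41: [28, 28, 28, 28]
t=42: [34, 34, 34, 34]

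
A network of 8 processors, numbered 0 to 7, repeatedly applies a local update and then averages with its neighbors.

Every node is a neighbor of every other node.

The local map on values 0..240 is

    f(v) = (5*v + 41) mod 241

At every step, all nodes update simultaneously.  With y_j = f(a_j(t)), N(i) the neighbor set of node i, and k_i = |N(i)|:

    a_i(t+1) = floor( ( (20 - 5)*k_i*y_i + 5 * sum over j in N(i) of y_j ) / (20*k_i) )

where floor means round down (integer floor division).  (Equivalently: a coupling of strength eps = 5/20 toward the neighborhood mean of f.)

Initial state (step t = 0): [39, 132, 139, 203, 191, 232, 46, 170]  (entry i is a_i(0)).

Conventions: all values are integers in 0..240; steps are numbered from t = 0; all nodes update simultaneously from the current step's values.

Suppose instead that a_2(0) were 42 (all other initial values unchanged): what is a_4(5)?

Answer: a_4(5) = 128
Key observation: This trace re-runs the system from the modified initial state.

Derivation:
t=0: [39, 132, 42, 203, 191, 232, 46, 170]
t=1: [205, 193, 43, 102, 59, 205, 58, 156]
t=2: [94, 51, 32, 71, 89, 94, 86, 91]
t=3: [46, 64, 169, 136, 28, 46, 189, 35]
t=4: [57, 121, 152, 206, 165, 57, 51, 190]
t=5: [87, 143, 82, 103, 128, 87, 65, 45]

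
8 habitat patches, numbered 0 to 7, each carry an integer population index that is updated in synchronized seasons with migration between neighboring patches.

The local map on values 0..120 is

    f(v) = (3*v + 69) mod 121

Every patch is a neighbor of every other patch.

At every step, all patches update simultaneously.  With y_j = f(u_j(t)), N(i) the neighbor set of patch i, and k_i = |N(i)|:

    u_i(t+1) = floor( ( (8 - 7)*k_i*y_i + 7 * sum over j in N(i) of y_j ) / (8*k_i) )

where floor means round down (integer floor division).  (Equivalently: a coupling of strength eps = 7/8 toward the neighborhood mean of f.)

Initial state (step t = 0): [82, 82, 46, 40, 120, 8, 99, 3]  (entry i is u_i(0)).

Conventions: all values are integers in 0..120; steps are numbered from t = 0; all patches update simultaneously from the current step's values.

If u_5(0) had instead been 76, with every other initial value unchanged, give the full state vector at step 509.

Simulating step by step:
t=0: [82, 82, 46, 40, 120, 76, 99, 3]
t=1: [62, 62, 62, 62, 62, 62, 62, 62]
t=2: [13, 13, 13, 13, 13, 13, 13, 13]
t=3: [108, 108, 108, 108, 108, 108, 108, 108]
t=4: [30, 30, 30, 30, 30, 30, 30, 30]
t=5: [38, 38, 38, 38, 38, 38, 38, 38]
t=6: [62, 62, 62, 62, 62, 62, 62, 62]

Answer: [30, 30, 30, 30, 30, 30, 30, 30]
Key observation: The state at step 1, [62, 62, 62, 62, 62, 62, 62, 62], reappears at step 6: the system is in a cycle of period 5 from step 1 on.  Therefore the state at step 509 equals the state at step 1 + ((509 - 1) mod 5) = 4, which is [30, 30, 30, 30, 30, 30, 30, 30].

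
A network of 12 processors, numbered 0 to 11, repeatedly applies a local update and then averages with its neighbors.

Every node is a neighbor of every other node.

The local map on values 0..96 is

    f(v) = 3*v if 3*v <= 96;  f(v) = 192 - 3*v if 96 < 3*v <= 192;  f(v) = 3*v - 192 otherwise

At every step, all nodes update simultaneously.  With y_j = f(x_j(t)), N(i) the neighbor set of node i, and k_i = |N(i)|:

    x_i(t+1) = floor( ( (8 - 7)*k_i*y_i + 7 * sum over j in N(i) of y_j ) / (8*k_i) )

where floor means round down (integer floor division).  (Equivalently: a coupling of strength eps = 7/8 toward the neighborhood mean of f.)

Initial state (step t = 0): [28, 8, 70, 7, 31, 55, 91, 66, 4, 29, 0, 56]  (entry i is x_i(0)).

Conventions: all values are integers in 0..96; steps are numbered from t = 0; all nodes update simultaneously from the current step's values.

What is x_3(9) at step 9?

Answer: x_3(9) = 21

Derivation:
t=0: [28, 8, 70, 7, 31, 55, 91, 66, 4, 29, 0, 56]
t=1: [41, 39, 38, 38, 42, 39, 41, 38, 38, 41, 37, 39]
t=2: [74, 74, 74, 74, 73, 74, 74, 74, 74, 74, 74, 74]
t=3: [29, 29, 29, 29, 29, 29, 29, 29, 29, 29, 29, 29]
t=4: [87, 87, 87, 87, 87, 87, 87, 87, 87, 87, 87, 87]
t=5: [69, 69, 69, 69, 69, 69, 69, 69, 69, 69, 69, 69]
t=6: [15, 15, 15, 15, 15, 15, 15, 15, 15, 15, 15, 15]
t=7: [45, 45, 45, 45, 45, 45, 45, 45, 45, 45, 45, 45]
t=8: [57, 57, 57, 57, 57, 57, 57, 57, 57, 57, 57, 57]
t=9: [21, 21, 21, 21, 21, 21, 21, 21, 21, 21, 21, 21]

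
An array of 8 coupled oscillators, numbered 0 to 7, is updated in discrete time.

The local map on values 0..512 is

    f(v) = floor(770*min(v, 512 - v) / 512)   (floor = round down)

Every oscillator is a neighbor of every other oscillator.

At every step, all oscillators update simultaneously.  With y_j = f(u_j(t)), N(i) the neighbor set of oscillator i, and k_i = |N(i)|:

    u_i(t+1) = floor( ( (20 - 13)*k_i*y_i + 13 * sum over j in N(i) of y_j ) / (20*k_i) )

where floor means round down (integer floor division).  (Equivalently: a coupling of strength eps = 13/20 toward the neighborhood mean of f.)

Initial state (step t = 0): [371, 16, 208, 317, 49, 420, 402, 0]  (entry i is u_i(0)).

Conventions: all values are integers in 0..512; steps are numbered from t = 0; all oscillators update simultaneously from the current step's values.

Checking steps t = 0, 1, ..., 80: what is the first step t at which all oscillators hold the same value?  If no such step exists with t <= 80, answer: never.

Simulating step by step:
t=0: [371, 16, 208, 317, 49, 420, 402, 0]  (not all equal)
t=1: [167, 119, 193, 188, 131, 148, 155, 113]  (not all equal)
t=2: [233, 214, 243, 241, 219, 226, 229, 212]  (not all equal)
t=3: [343, 335, 347, 346, 337, 340, 341, 335]  (not all equal)
t=4: [256, 259, 255, 255, 259, 257, 257, 259]  (not all equal)
t=5: [382, 381, 382, 382, 381, 382, 382, 381]  (not all equal)
t=6: [195, 196, 195, 195, 196, 195, 195, 196]  (not all equal)
t=7: [293, 293, 293, 293, 293, 293, 293, 293]  (all equal)

Answer: 7
Key observation: Synchronization is absorbing here: once all oscillators are equal they stay equal, and step 7 is the first all-equal step.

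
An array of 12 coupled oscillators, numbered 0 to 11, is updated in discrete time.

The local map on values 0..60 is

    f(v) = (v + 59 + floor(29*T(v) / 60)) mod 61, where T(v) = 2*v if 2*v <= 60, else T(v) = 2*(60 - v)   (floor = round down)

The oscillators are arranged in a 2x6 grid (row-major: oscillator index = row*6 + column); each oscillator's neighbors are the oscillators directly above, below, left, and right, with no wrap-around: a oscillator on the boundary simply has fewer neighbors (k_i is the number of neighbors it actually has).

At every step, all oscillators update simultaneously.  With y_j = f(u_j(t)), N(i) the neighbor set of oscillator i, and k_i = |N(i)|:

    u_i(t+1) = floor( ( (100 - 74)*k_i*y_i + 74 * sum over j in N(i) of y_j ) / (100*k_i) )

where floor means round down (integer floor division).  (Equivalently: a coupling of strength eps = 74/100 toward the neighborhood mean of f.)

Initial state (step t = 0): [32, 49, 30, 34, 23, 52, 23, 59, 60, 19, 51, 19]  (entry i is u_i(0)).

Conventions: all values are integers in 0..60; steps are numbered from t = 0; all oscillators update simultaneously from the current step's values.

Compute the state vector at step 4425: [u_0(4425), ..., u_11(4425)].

Answer: [57, 57, 57, 57, 57, 57, 57, 57, 57, 57, 57, 57]
Key observation: The state at step 2, [57, 57, 57, 57, 57, 57, 57, 57, 57, 57, 57, 57], reappears at step 3: the system is in a cycle of period 1 from step 2 on.  Therefore the state at step 4425 equals the state at step 2 + ((4425 - 2) mod 1) = 2, which is [57, 57, 57, 57, 57, 57, 57, 57, 57, 57, 57, 57].

Derivation:
t=0: [32, 49, 30, 34, 23, 52, 23, 59, 60, 19, 51, 19]
t=1: [51, 57, 57, 48, 53, 43, 53, 53, 51, 51, 42, 51]
t=2: [57, 57, 57, 57, 57, 57, 57, 57, 57, 57, 57, 57]
t=3: [57, 57, 57, 57, 57, 57, 57, 57, 57, 57, 57, 57]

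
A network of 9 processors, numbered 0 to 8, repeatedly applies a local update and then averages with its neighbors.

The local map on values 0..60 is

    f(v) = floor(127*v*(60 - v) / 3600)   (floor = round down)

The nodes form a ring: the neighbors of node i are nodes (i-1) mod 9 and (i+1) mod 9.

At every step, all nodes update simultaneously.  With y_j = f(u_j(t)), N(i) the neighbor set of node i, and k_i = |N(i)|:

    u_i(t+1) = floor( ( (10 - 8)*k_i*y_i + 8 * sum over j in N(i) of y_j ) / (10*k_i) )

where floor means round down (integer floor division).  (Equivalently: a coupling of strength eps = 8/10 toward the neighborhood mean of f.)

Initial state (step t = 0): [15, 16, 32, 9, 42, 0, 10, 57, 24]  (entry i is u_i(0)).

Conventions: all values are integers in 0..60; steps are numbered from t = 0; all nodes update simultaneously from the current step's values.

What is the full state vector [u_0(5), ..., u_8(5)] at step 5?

Simulating step by step:
t=0: [15, 16, 32, 9, 42, 0, 10, 57, 24]
t=1: [26, 26, 22, 26, 11, 17, 5, 20, 17]
t=2: [28, 30, 30, 25, 26, 16, 23, 19, 28]
t=3: [31, 31, 30, 30, 27, 29, 26, 29, 29]
t=4: [31, 31, 31, 31, 31, 31, 31, 31, 31]
t=5: [31, 31, 31, 31, 31, 31, 31, 31, 31]

Answer: [31, 31, 31, 31, 31, 31, 31, 31, 31]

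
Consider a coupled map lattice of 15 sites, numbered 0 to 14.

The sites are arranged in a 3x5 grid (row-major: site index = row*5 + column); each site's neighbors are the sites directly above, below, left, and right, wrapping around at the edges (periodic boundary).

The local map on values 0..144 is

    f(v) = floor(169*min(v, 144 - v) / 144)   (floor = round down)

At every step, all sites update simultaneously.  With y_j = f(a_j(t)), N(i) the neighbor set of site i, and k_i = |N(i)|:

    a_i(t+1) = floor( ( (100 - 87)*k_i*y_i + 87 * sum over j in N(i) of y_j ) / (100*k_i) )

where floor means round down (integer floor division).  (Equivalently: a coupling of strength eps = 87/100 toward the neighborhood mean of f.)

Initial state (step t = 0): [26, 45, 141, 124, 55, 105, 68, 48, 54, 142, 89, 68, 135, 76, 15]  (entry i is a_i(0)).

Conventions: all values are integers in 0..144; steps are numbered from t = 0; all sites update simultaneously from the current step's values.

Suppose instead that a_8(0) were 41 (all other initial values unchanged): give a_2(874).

Answer: a_2(874) = 82
Key observation: The state at step 18, [82, 82, 82, 82, 82, 82, 82, 82, 82, 82, 82, 82, 82, 82, 82], reappears at step 22: the system is in a cycle of period 4 from step 18 on.  Therefore the state at step 874 equals the state at step 18 + ((874 - 18) mod 4) = 18, which is [82, 82, 82, 82, 82, 82, 82, 82, 82, 82, 82, 82, 82, 82, 82].

Derivation:
t=0: [26, 45, 141, 124, 55, 105, 68, 48, 41, 142, 89, 68, 135, 76, 15]
t=1: [52, 48, 31, 45, 23, 43, 60, 37, 41, 38, 45, 54, 48, 31, 47]
t=2: [47, 57, 49, 38, 49, 55, 55, 51, 44, 44, 56, 59, 45, 50, 41]
t=3: [61, 61, 55, 54, 50, 59, 64, 56, 52, 54, 59, 62, 59, 49, 56]
t=4: [67, 70, 66, 60, 64, 69, 69, 66, 61, 63, 69, 71, 65, 63, 62]
t=5: [79, 79, 76, 73, 73, 78, 80, 76, 72, 74, 78, 79, 77, 72, 74]
t=6: [77, 76, 79, 82, 81, 77, 76, 79, 82, 81, 77, 76, 79, 82, 81]
t=7: [77, 78, 75, 73, 73, 77, 78, 75, 73, 73, 77, 78, 75, 73, 73]
t=8: [78, 77, 80, 82, 81, 78, 77, 80, 82, 81, 78, 77, 80, 82, 81]
t=9: [76, 77, 75, 72, 73, 76, 77, 75, 72, 73, 76, 77, 75, 72, 73]
t=10: [79, 78, 80, 82, 82, 79, 78, 80, 82, 82, 79, 78, 80, 82, 82]
t=11: [75, 76, 74, 72, 72, 75, 76, 74, 72, 72, 75, 76, 74, 72, 72]
t=12: [80, 79, 81, 83, 83, 80, 79, 81, 83, 83, 80, 79, 81, 83, 83]
t=13: [74, 75, 73, 71, 71, 74, 75, 73, 71, 71, 74, 75, 73, 71, 71]
t=14: [81, 81, 82, 83, 82, 81, 81, 82, 83, 82, 81, 81, 82, 83, 82]
t=15: [72, 72, 72, 71, 72, 72, 72, 72, 71, 72, 72, 72, 72, 71, 72]
t=16: [84, 84, 83, 83, 83, 84, 84, 83, 83, 83, 84, 84, 83, 83, 83]
t=17: [70, 70, 70, 71, 70, 70, 70, 70, 71, 70, 70, 70, 70, 71, 70]
t=18: [82, 82, 82, 82, 82, 82, 82, 82, 82, 82, 82, 82, 82, 82, 82]
t=19: [72, 72, 72, 72, 72, 72, 72, 72, 72, 72, 72, 72, 72, 72, 72]
t=20: [84, 84, 84, 84, 84, 84, 84, 84, 84, 84, 84, 84, 84, 84, 84]
t=21: [70, 70, 70, 70, 70, 70, 70, 70, 70, 70, 70, 70, 70, 70, 70]
t=22: [82, 82, 82, 82, 82, 82, 82, 82, 82, 82, 82, 82, 82, 82, 82]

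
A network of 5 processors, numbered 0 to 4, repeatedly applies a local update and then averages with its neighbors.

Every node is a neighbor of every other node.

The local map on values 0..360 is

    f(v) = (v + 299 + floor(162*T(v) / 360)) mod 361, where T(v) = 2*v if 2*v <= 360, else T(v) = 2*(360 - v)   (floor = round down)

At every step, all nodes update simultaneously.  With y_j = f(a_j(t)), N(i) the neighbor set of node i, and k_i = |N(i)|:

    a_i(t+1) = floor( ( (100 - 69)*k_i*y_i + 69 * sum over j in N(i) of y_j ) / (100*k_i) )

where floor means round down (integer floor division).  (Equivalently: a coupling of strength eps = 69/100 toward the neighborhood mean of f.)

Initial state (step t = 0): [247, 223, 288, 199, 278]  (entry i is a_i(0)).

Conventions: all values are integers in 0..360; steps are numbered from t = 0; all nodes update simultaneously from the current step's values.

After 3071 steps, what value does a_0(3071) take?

Answer: a_0(3071) = 291
Key observation: The state at step 3, [291, 291, 291, 291, 291], reappears at step 4: the system is in a cycle of period 1 from step 3 on.  Therefore the state at step 3071 equals the state at step 3 + ((3071 - 3) mod 1) = 3, which is [291, 291, 291, 291, 291].

Derivation:
t=0: [247, 223, 288, 199, 278]
t=1: [286, 285, 286, 285, 286]
t=2: [290, 290, 290, 290, 290]
t=3: [291, 291, 291, 291, 291]
t=4: [291, 291, 291, 291, 291]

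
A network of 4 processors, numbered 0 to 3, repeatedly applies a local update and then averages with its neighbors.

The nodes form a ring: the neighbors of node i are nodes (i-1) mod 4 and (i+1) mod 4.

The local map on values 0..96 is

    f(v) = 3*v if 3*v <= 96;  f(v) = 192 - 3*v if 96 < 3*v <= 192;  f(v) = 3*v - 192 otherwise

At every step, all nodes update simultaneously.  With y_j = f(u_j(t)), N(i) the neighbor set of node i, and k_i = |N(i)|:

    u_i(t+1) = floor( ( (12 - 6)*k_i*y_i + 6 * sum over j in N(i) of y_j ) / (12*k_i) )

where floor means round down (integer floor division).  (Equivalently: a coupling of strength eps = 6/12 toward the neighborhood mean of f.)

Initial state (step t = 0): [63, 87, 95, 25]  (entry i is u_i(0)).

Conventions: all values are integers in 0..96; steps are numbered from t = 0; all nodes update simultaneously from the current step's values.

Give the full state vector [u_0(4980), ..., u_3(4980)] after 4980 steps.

Simulating step by step:
t=0: [63, 87, 95, 25]
t=1: [37, 58, 82, 61]
t=2: [47, 42, 33, 38]
t=3: [61, 69, 82, 75]
t=4: [16, 23, 39, 32]
t=5: [65, 65, 78, 78]
t=6: [12, 12, 32, 32]
t=7: [51, 51, 81, 81]
t=8: [42, 42, 48, 48]
t=9: [61, 61, 52, 52]
t=10: [15, 15, 29, 29]
t=11: [55, 55, 76, 76]
t=12: [29, 29, 33, 33]
t=13: [88, 88, 91, 91]
t=14: [74, 74, 78, 78]
t=15: [33, 33, 39, 39]
t=16: [88, 88, 79, 79]
t=17: [65, 65, 51, 51]
t=18: [12, 12, 30, 30]
t=19: [49, 49, 76, 76]
t=20: [42, 42, 38, 38]
t=21: [69, 69, 75, 75]
t=22: [19, 19, 28, 28]
t=23: [63, 63, 77, 77]
t=24: [12, 12, 30, 30]

Answer: [12, 12, 30, 30]
Key observation: The state at step 18, [12, 12, 30, 30], reappears at step 24: the system is in a cycle of period 6 from step 18 on.  Therefore the state at step 4980 equals the state at step 18 + ((4980 - 18) mod 6) = 18, which is [12, 12, 30, 30].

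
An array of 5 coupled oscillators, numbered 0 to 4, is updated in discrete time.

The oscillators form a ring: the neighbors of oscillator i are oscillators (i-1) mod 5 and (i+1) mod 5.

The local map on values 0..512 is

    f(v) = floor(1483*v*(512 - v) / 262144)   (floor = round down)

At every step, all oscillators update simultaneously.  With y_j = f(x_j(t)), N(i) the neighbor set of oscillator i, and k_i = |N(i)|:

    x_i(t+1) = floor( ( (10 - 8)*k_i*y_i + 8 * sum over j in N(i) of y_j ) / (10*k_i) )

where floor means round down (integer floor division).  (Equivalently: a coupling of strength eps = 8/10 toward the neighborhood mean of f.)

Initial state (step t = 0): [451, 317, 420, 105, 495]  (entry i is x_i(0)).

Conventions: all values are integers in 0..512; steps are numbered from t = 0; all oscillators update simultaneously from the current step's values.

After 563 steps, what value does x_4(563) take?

Simulating step by step:
t=0: [451, 317, 420, 105, 495]
t=1: [189, 219, 279, 154, 167]
t=2: [344, 357, 343, 339, 327]
t=3: [327, 323, 323, 333, 331]
t=4: [341, 343, 341, 340, 339]
t=5: [329, 328, 328, 330, 329]
t=6: [340, 340, 340, 340, 339]
t=7: [330, 330, 330, 330, 330]
t=8: [339, 339, 339, 339, 339]
t=9: [331, 331, 331, 331, 331]
t=10: [338, 338, 338, 338, 338]
t=11: [332, 332, 332, 332, 332]
t=12: [338, 338, 338, 338, 338]

Answer: x_4(563) = 332
Key observation: The state at step 10, [338, 338, 338, 338, 338], reappears at step 12: the system is in a cycle of period 2 from step 10 on.  Therefore the state at step 563 equals the state at step 10 + ((563 - 10) mod 2) = 11, which is [332, 332, 332, 332, 332].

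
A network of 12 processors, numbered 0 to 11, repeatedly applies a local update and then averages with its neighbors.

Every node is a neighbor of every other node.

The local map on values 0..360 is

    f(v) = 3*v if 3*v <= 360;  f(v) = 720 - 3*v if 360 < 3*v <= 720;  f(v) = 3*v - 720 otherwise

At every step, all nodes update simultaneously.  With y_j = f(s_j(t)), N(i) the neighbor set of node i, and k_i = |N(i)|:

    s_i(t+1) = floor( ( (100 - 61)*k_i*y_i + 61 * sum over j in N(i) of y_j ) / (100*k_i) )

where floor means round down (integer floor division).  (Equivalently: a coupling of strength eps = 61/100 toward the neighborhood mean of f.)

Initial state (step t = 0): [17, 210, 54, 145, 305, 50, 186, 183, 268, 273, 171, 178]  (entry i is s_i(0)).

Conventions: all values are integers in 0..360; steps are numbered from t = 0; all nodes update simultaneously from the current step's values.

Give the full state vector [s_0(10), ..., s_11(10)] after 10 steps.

Simulating step by step:
t=0: [17, 210, 54, 145, 305, 50, 186, 183, 268, 273, 171, 178]
t=1: [119, 132, 156, 197, 167, 152, 156, 159, 130, 135, 171, 164]
t=2: [292, 281, 257, 216, 246, 261, 257, 254, 283, 278, 242, 249]
t=3: [99, 88, 64, 71, 53, 68, 64, 61, 90, 85, 49, 56]
t=4: [240, 229, 205, 212, 194, 209, 205, 202, 231, 226, 190, 197]
t=5: [56, 67, 91, 84, 102, 87, 91, 94, 65, 70, 106, 99]
t=6: [224, 235, 259, 252, 270, 255, 259, 262, 233, 238, 274, 267]
t=7: [50, 39, 53, 46, 64, 49, 53, 56, 41, 36, 68, 61]
t=8: [152, 141, 155, 148, 166, 151, 155, 158, 143, 138, 170, 163]
t=9: [261, 272, 258, 265, 247, 262, 258, 255, 270, 275, 243, 250]
t=10: [60, 71, 57, 64, 46, 61, 57, 54, 69, 74, 42, 49]

Answer: [60, 71, 57, 64, 46, 61, 57, 54, 69, 74, 42, 49]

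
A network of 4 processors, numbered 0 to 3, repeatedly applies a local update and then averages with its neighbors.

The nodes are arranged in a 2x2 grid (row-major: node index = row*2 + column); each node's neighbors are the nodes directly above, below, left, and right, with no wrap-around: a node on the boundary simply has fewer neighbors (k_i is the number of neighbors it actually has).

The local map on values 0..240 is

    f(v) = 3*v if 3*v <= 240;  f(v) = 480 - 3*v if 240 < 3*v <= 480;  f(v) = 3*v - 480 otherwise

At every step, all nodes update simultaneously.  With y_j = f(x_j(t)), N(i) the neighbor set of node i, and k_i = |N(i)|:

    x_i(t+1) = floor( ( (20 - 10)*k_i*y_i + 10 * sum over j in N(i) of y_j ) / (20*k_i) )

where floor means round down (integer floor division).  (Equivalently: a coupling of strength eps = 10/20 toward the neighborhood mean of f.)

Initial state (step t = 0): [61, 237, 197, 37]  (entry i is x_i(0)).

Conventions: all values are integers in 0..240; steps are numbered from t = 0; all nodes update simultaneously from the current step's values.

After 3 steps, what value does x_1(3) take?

Simulating step by step:
t=0: [61, 237, 197, 37]
t=1: [177, 189, 129, 141]
t=2: [70, 70, 73, 73]
t=3: [212, 212, 216, 216]

Answer: x_1(3) = 212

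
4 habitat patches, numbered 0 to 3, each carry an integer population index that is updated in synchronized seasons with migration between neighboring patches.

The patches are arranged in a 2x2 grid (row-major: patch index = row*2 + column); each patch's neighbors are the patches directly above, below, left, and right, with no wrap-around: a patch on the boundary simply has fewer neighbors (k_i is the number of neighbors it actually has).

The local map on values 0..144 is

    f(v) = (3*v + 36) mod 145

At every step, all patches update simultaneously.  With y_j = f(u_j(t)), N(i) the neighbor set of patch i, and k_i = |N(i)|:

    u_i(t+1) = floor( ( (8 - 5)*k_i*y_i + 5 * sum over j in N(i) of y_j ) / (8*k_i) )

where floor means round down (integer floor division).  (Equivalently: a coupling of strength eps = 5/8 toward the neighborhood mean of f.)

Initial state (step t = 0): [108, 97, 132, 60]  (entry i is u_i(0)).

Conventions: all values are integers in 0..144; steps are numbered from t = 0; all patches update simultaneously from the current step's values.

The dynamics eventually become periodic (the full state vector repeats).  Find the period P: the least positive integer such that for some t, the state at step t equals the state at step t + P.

Answer: 10
Key observation: The state at step 129, [70, 74, 61, 70], reappears at step 139 — and no state repeats earlier — so the cycle the system enters has period 10.

Derivation:
t=0: [108, 97, 132, 60]
t=1: [82, 57, 97, 82]
t=2: [82, 108, 99, 82]
t=3: [86, 111, 101, 86]
t=4: [41, 32, 20, 41]
t=5: [76, 58, 44, 76]
t=6: [72, 98, 83, 72]
t=7: [96, 81, 119, 96]
t=8: [86, 71, 59, 86]
t=9: [55, 41, 28, 55]
t=10: [62, 40, 80, 62]
t=11: [73, 52, 97, 73]
t=12: [67, 86, 82, 67]
t=13: [78, 59, 108, 78]
t=14: [90, 103, 104, 90]
t=15: [41, 30, 31, 41]
t=16: [84, 56, 57, 84]
t=17: [91, 111, 112, 91]
t=18: [57, 41, 42, 57]
t=19: [32, 44, 45, 32]
t=20: [64, 91, 92, 64]
t=21: [43, 59, 60, 43]
t=22: [50, 38, 39, 50]
t=23: [19, 27, 28, 19]
t=24: [108, 102, 103, 108]
t=25: [59, 63, 64, 59]
t=26: [76, 72, 73, 76]
t=27: [112, 114, 115, 112]
t=28: [86, 84, 85, 86]
t=29: [46, 56, 2, 46]
t=30: [42, 40, 33, 42]
t=31: [52, 14, 61, 52]
t=32: [65, 58, 57, 65]
t=33: [71, 78, 77, 71]
t=34: [116, 111, 110, 116]
t=35: [83, 88, 87, 83]
t=36: [57, 91, 90, 57]
t=37: [34, 45, 44, 34]
t=38: [67, 96, 94, 67]
t=39: [53, 70, 68, 53]
t=40: [80, 69, 66, 80]
t=41: [107, 118, 115, 107]
t=42: [84, 79, 76, 84]
t=43: [130, 137, 134, 130]
t=44: [55, 89, 86, 55]
t=45: [26, 39, 36, 26]
t=46: [90, 74, 125, 90]
t=47: [79, 52, 55, 79]
t=48: [80, 97, 101, 80]
t=49: [76, 95, 100, 76]
t=50: [68, 86, 91, 68]
t=51: [42, 60, 66, 42]
t=52: [56, 37, 44, 56]
t=53: [29, 37, 45, 29]
t=54: [54, 77, 86, 54]
t=55: [59, 78, 34, 59]
t=56: [107, 89, 94, 107]
t=57: [37, 46, 52, 37]
t=58: [24, 12, 18, 24]
t=59: [91, 94, 101, 91]
t=60: [31, 22, 30, 31]
t=61: [119, 118, 127, 119]
t=62: [109, 101, 112, 109]
t=63: [68, 64, 76, 68]
t=64: [98, 90, 104, 98]
t=65: [38, 31, 46, 38]
t=66: [51, 51, 14, 51]
t=67: [54, 44, 56, 54]
t=68: [45, 41, 55, 45]
t=69: [31, 21, 37, 31]
t=70: [79, 117, 81, 79]
t=71: [120, 116, 130, 120]
t=72: [111, 101, 117, 111]
t=73: [75, 67, 85, 75]
t=74: [72, 107, 72, 72]
t=75: [94, 92, 107, 94]
t=76: [38, 25, 42, 38]
t=77: [41, 44, 9, 41]
t=78: [32, 17, 32, 32]
t=79: [117, 115, 132, 117]
t=80: [109, 94, 113, 109]
t=81: [62, 56, 77, 62]
t=82: [85, 70, 93, 85]
t=83: [39, 38, 10, 39]
t=84: [25, 6, 29, 25]
t=85: [96, 89, 115, 96]
t=86: [45, 26, 55, 45]
t=87: [62, 59, 37, 62]
t=88: [50, 73, 48, 50]
t=89: [60, 66, 38, 60]
t=90: [56, 77, 46, 56]
t=91: [69, 82, 47, 69]
t=92: [89, 112, 73, 89]
t=93: [64, 38, 49, 64]
t=94: [44, 53, 66, 44]
t=95: [52, 33, 47, 52]
t=96: [69, 80, 41, 69]
t=97: [82, 110, 66, 82]
t=98: [102, 114, 119, 102]
t=99: [79, 65, 71, 79]
t=100: [107, 112, 119, 107]
t=101: [82, 72, 80, 82]
t=102: [125, 125, 134, 125]
t=103: [84, 121, 76, 84]
t=104: [124, 130, 134, 124]
t=105: [87, 124, 74, 87]
t=106: [74, 48, 46, 74]
t=107: [62, 83, 81, 62]
t=108: [114, 100, 98, 114]
t=109: [59, 72, 70, 59]
t=110: [90, 82, 80, 90]
t=111: [89, 61, 59, 89]
t=112: [49, 35, 33, 49]
t=113: [100, 76, 74, 100]
t=114: [89, 73, 71, 89]
t=115: [71, 49, 47, 71]
t=116: [60, 79, 77, 60]
t=117: [104, 92, 90, 104]
t=118: [33, 44, 42, 33]
t=119: [63, 93, 90, 63]
t=120: [42, 59, 56, 42]
t=121: [46, 36, 32, 46]
t=122: [97, 72, 67, 97]
t=123: [76, 63, 57, 76]
t=124: [89, 104, 97, 89]
t=125: [34, 29, 22, 34]
t=126: [122, 132, 124, 122]
t=127: [123, 123, 114, 123]
t=128: [106, 115, 104, 106]
t=129: [70, 74, 61, 70]
t=130: [96, 105, 90, 96]
t=131: [36, 44, 27, 36]
t=132: [97, 98, 133, 97]
t=133: [26, 38, 23, 26]
t=134: [77, 73, 110, 77]
t=135: [103, 117, 104, 103]
t=136: [69, 70, 56, 69]
t=137: [86, 99, 83, 86]
t=138: [58, 18, 55, 58]
t=139: [70, 74, 61, 70]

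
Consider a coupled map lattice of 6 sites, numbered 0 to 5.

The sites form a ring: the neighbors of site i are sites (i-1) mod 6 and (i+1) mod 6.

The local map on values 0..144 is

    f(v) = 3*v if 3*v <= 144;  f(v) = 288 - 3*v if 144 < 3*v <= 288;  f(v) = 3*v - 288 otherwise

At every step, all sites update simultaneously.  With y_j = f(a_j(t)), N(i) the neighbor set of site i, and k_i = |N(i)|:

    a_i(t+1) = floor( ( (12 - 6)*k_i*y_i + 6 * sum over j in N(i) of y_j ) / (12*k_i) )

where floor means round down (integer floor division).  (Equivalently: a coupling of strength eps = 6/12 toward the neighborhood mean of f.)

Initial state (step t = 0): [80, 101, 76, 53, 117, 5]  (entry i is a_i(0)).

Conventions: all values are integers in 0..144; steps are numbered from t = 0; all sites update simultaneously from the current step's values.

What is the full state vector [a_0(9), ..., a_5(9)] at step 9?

Simulating step by step:
t=0: [80, 101, 76, 53, 117, 5]
t=1: [31, 34, 66, 95, 67, 35]
t=2: [98, 96, 71, 45, 70, 97]
t=3: [3, 20, 71, 105, 73, 22]
t=4: [36, 51, 59, 49, 57, 52]
t=5: [120, 122, 124, 127, 126, 122]
t=6: [75, 78, 84, 90, 87, 79]
t=7: [57, 51, 36, 24, 30, 48]
t=8: [128, 123, 105, 85, 99, 123]
t=9: [88, 71, 42, 25, 33, 66]

Answer: [88, 71, 42, 25, 33, 66]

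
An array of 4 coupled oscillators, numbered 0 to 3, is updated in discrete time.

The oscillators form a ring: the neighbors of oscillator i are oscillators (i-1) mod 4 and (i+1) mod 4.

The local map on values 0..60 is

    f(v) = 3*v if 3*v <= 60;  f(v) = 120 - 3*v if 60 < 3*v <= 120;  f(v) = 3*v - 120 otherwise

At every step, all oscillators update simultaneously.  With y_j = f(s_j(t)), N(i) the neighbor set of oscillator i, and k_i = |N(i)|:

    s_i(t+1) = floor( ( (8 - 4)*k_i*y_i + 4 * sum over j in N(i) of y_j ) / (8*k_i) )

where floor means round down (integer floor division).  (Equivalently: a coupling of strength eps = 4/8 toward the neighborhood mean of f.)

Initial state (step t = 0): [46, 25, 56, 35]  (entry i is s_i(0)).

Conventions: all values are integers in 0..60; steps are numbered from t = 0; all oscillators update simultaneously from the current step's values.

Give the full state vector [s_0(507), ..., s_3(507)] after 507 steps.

Answer: [18, 42, 42, 18]
Key observation: The state at step 9, [18, 42, 42, 18], reappears at step 11: the system is in a cycle of period 2 from step 9 on.  Therefore the state at step 507 equals the state at step 9 + ((507 - 9) mod 2) = 9, which is [18, 42, 42, 18].

Derivation:
t=0: [46, 25, 56, 35]
t=1: [24, 39, 39, 24]
t=2: [36, 14, 14, 36]
t=3: [19, 34, 34, 19]
t=4: [47, 27, 27, 47]
t=5: [25, 34, 34, 25]
t=6: [38, 24, 24, 38]
t=7: [16, 37, 37, 16]
t=8: [38, 18, 18, 38]
t=9: [18, 42, 42, 18]
t=10: [42, 18, 18, 42]
t=11: [18, 42, 42, 18]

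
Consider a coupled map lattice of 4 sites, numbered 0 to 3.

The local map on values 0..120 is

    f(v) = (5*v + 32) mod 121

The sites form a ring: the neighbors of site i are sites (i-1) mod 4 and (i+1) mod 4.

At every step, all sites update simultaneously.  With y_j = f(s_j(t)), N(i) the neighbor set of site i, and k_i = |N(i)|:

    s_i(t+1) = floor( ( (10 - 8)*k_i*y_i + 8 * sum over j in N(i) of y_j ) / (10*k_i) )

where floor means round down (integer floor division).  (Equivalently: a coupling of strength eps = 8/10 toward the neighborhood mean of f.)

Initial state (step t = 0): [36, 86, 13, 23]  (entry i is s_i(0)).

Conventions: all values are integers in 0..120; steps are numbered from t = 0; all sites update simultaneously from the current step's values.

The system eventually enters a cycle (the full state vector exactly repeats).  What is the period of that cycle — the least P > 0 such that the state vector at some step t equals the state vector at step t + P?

Answer: 2
Key observation: The state at step 79, [47, 37, 52, 44], reappears at step 81 — and no state repeats earlier — so the cycle the system enters has period 2.

Derivation:
t=0: [36, 86, 13, 23]
t=1: [68, 95, 69, 80]
t=2: [38, 13, 39, 23]
t=3: [69, 102, 70, 88]
t=4: [69, 24, 70, 35]
t=5: [49, 19, 50, 30]
t=6: [33, 31, 34, 42]
t=7: [41, 76, 42, 62]
t=8: [82, 56, 59, 66]
t=9: [91, 79, 93, 89]
t=10: [71, 19, 73, 29]
t=11: [29, 24, 31, 34]
t=12: [56, 55, 58, 65]
t=13: [86, 73, 88, 83]
t=14: [67, 90, 69, 100]
t=15: [67, 31, 69, 16]
t=16: [72, 20, 74, 29]
t=17: [32, 29, 34, 38]
t=18: [77, 72, 79, 81]
t=19: [52, 53, 54, 62]
t=20: [72, 55, 74, 64]
t=21: [75, 40, 77, 49]
t=22: [67, 61, 69, 46]
t=23: [46, 26, 48, 11]
t=24: [55, 28, 57, 37]
t=25: [71, 66, 73, 75]
t=26: [70, 47, 72, 32]
t=27: [42, 24, 44, 33]
t=28: [42, 10, 44, 19]
t=29: [35, 20, 37, 5]
t=30: [44, 75, 46, 84]
t=31: [55, 20, 57, 29]
t=32: [39, 58, 41, 67]
t=33: [54, 104, 56, 89]
t=34: [84, 65, 86, 74]
t=35: [79, 98, 81, 83]
t=36: [61, 62, 63, 72]
t=37: [70, 100, 72, 85]
t=38: [60, 28, 62, 38]
t=39: [78, 86, 80, 96]
t=40: [62, 71, 64, 56]
t=41: [57, 88, 59, 98]
t=42: [73, 85, 75, 71]
t=43: [54, 50, 56, 36]
t=44: [64, 60, 66, 70]
t=45: [65, 110, 67, 95]
t=46: [71, 67, 49, 52]
t=47: [26, 24, 28, 33]
t=48: [51, 43, 53, 52]
t=49: [31, 41, 33, 50]
t=50: [75, 80, 77, 64]
t=51: [80, 53, 82, 61]
t=52: [73, 70, 75, 78]
t=53: [38, 35, 40, 43]
t=54: [56, 102, 58, 85]
t=55: [74, 71, 76, 78]
t=56: [41, 40, 43, 47]
t=57: [77, 70, 55, 53]
t=58: [40, 51, 42, 58]
t=59: [72, 53, 50, 60]
t=60: [63, 38, 66, 45]
t=61: [67, 110, 70, 93]
t=62: [45, 28, 48, 11]
t=63: [58, 28, 61, 35]
t=64: [70, 80, 73, 87]
t=65: [73, 35, 76, 42]
t=66: [41, 50, 44, 33]
t=67: [69, 58, 48, 65]
t=68: [80, 33, 84, 40]
t=69: [88, 78, 92, 85]
t=70: [83, 58, 62, 65]
t=71: [94, 89, 98, 96]
t=72: [60, 45, 64, 28]
t=73: [44, 83, 48, 90]
t=74: [83, 32, 87, 39]
t=75: [87, 89, 91, 96]
t=76: [77, 65, 57, 48]
t=77: [68, 74, 73, 57]
t=78: [47, 25, 52, 32]
t=79: [47, 37, 52, 44]
t=80: [47, 49, 52, 32]
t=81: [47, 37, 52, 44]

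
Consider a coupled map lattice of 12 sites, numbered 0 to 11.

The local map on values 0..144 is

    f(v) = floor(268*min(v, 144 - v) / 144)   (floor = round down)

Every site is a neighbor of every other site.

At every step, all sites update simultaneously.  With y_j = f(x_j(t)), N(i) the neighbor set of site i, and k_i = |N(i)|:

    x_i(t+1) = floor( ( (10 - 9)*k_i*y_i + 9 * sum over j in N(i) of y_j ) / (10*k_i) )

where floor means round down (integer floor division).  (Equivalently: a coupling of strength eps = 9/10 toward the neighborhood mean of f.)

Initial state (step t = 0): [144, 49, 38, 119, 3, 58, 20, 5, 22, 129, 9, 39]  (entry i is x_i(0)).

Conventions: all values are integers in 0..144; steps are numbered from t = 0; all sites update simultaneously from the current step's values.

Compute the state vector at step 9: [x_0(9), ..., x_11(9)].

Answer: [94, 94, 94, 94, 94, 94, 94, 94, 94, 94, 94, 94]

Derivation:
t=0: [144, 49, 38, 119, 3, 58, 20, 5, 22, 129, 9, 39]
t=1: [42, 44, 43, 43, 42, 44, 43, 42, 43, 43, 42, 43]
t=2: [79, 79, 79, 79, 79, 79, 79, 79, 79, 79, 79, 79]
t=3: [120, 120, 120, 120, 120, 120, 120, 120, 120, 120, 120, 120]
t=4: [44, 44, 44, 44, 44, 44, 44, 44, 44, 44, 44, 44]
t=5: [81, 81, 81, 81, 81, 81, 81, 81, 81, 81, 81, 81]
t=6: [117, 117, 117, 117, 117, 117, 117, 117, 117, 117, 117, 117]
t=7: [50, 50, 50, 50, 50, 50, 50, 50, 50, 50, 50, 50]
t=8: [93, 93, 93, 93, 93, 93, 93, 93, 93, 93, 93, 93]
t=9: [94, 94, 94, 94, 94, 94, 94, 94, 94, 94, 94, 94]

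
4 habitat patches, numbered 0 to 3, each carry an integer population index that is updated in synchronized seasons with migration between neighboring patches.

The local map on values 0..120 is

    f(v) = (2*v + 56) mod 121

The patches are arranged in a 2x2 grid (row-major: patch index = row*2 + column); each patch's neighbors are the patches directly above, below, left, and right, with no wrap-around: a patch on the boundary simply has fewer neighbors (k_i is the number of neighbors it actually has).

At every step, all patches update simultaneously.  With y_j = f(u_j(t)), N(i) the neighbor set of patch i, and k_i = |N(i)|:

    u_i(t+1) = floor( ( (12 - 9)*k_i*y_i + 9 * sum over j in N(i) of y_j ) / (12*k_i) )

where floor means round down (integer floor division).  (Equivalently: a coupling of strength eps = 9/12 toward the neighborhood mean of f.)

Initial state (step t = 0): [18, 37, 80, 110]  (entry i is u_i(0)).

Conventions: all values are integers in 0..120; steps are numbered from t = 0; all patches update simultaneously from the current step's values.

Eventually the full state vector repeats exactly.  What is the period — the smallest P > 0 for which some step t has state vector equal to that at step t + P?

Simulating step by step:
t=0: [18, 37, 80, 110]
t=1: [62, 49, 71, 47]
t=2: [56, 41, 52, 48]
t=3: [32, 33, 39, 28]
t=4: [35, 87, 90, 33]
t=5: [85, 29, 31, 84]
t=6: [113, 106, 107, 112]
t=7: [30, 35, 36, 29]
t=8: [33, 87, 88, 33]
t=9: [82, 28, 28, 82]
t=10: [108, 102, 102, 108]
t=11: [21, 27, 27, 21]
t=12: [107, 101, 101, 107]
t=13: [19, 25, 25, 19]
t=14: [103, 97, 97, 103]
t=15: [11, 17, 17, 11]
t=16: [87, 81, 81, 87]
t=17: [100, 106, 106, 100]
t=18: [23, 17, 17, 23]
t=19: [93, 99, 99, 93]
t=20: [9, 3, 3, 9]
t=21: [65, 71, 71, 65]
t=22: [74, 68, 68, 74]
t=23: [74, 80, 80, 74]
t=24: [92, 86, 86, 92]
t=25: [110, 116, 116, 110]
t=26: [43, 37, 37, 43]
t=27: [12, 18, 18, 12]
t=28: [89, 83, 83, 89]
t=29: [104, 110, 110, 104]
t=30: [31, 25, 25, 31]
t=31: [109, 115, 115, 109]
t=32: [41, 35, 35, 41]
t=33: [8, 14, 14, 8]
t=34: [81, 75, 75, 81]
t=35: [88, 94, 94, 88]
t=36: [29, 83, 83, 29]
t=37: [104, 110, 110, 104]

Answer: 8
Key observation: The state at step 29, [104, 110, 110, 104], reappears at step 37 — and no state repeats earlier — so the cycle the system enters has period 8.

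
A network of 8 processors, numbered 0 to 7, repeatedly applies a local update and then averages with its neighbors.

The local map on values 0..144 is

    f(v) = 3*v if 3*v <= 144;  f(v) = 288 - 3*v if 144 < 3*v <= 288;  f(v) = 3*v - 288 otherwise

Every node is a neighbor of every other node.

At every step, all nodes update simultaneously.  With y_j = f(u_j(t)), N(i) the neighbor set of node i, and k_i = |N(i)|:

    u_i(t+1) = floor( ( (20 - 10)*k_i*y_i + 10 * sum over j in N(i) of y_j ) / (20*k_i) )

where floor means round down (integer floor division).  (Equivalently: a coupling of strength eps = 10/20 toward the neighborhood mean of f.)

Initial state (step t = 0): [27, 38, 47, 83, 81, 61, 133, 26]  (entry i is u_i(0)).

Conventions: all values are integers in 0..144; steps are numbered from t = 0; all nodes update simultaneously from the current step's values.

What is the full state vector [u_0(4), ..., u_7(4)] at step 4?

Answer: [21, 28, 28, 26, 32, 34, 30, 22]

Derivation:
t=0: [27, 38, 47, 83, 81, 61, 133, 26]
t=1: [85, 99, 111, 67, 70, 96, 98, 84]
t=2: [35, 24, 40, 58, 54, 21, 23, 36]
t=3: [100, 86, 106, 104, 109, 82, 85, 101]
t=4: [21, 28, 28, 26, 32, 34, 30, 22]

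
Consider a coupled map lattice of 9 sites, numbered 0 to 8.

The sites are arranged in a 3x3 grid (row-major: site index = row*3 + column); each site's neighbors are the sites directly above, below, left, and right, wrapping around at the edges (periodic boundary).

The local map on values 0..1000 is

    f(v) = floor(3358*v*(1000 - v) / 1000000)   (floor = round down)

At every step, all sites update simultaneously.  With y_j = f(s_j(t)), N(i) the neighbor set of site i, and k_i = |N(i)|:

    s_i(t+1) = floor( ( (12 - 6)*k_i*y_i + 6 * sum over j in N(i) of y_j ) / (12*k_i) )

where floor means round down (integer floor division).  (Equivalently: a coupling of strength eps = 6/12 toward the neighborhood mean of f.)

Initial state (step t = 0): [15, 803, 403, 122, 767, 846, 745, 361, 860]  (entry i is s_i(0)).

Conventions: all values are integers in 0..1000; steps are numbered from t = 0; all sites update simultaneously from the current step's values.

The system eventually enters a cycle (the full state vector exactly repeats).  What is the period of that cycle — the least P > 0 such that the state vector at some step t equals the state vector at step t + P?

Simulating step by step:
t=0: [15, 803, 403, 122, 767, 846, 745, 361, 860]
t=1: [316, 544, 581, 394, 562, 489, 516, 658, 533]
t=2: [773, 806, 812, 804, 816, 829, 808, 793, 823]
t=3: [555, 532, 515, 525, 512, 492, 529, 530, 501]
t=4: [832, 835, 836, 836, 838, 838, 835, 836, 838]
t=5: [465, 461, 460, 460, 457, 456, 461, 459, 457]
t=6: [834, 833, 833, 833, 833, 832, 833, 833, 833]
t=7: [465, 466, 466, 466, 467, 468, 466, 467, 467]
t=8: [835, 835, 835, 835, 835, 835, 835, 835, 835]
t=9: [462, 462, 462, 462, 462, 462, 462, 462, 462]
t=10: [834, 834, 834, 834, 834, 834, 834, 834, 834]
t=11: [464, 464, 464, 464, 464, 464, 464, 464, 464]
t=12: [835, 835, 835, 835, 835, 835, 835, 835, 835]

Answer: 4
Key observation: The state at step 8, [835, 835, 835, 835, 835, 835, 835, 835, 835], reappears at step 12 — and no state repeats earlier — so the cycle the system enters has period 4.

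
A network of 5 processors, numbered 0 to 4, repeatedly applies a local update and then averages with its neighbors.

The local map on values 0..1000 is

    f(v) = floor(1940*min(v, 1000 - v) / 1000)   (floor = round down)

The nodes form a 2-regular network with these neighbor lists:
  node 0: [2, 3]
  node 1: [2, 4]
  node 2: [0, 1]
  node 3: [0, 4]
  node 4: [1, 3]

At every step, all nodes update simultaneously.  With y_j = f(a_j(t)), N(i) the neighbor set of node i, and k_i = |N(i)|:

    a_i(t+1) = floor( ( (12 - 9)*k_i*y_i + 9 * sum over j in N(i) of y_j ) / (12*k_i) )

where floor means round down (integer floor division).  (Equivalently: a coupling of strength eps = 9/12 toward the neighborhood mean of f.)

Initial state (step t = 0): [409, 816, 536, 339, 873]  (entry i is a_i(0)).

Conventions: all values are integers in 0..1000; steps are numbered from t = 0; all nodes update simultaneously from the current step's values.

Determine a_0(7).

Answer: a_0(7) = 705

Derivation:
t=0: [409, 816, 536, 339, 873]
t=1: [782, 518, 655, 553, 441]
t=2: [681, 805, 676, 695, 889]
t=3: [611, 410, 530, 460, 417]
t=4: [864, 843, 808, 808, 834]
t=5: [344, 336, 305, 312, 334]
t=6: [615, 627, 642, 644, 632]
t=7: [705, 708, 724, 719, 708]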